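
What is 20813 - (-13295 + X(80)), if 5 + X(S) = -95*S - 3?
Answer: 41716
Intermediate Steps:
X(S) = -8 - 95*S (X(S) = -5 + (-95*S - 3) = -5 + (-3 - 95*S) = -8 - 95*S)
20813 - (-13295 + X(80)) = 20813 - (-13295 + (-8 - 95*80)) = 20813 - (-13295 + (-8 - 7600)) = 20813 - (-13295 - 7608) = 20813 - 1*(-20903) = 20813 + 20903 = 41716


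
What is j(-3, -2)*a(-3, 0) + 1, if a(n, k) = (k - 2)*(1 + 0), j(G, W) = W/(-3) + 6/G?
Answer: 11/3 ≈ 3.6667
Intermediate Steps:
j(G, W) = 6/G - W/3 (j(G, W) = W*(-⅓) + 6/G = -W/3 + 6/G = 6/G - W/3)
a(n, k) = -2 + k (a(n, k) = (-2 + k)*1 = -2 + k)
j(-3, -2)*a(-3, 0) + 1 = (6/(-3) - ⅓*(-2))*(-2 + 0) + 1 = (6*(-⅓) + ⅔)*(-2) + 1 = (-2 + ⅔)*(-2) + 1 = -4/3*(-2) + 1 = 8/3 + 1 = 11/3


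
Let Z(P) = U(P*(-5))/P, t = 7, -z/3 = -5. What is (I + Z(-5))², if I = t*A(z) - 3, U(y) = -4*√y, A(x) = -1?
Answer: 36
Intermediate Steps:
z = 15 (z = -3*(-5) = 15)
Z(P) = -4*√5*√(-P)/P (Z(P) = (-4*√5*√(-P))/P = -4*√5*√(-P)/P)
I = -10 (I = 7*(-1) - 3 = -7 - 3 = -10)
(I + Z(-5))² = (-10 + 4*√5/√(-1*(-5)))² = (-10 + 4*√5/√5)² = (-10 + 4*√5*(√5/5))² = (-10 + 4)² = (-6)² = 36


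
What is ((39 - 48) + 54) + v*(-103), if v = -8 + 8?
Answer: 45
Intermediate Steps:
v = 0
((39 - 48) + 54) + v*(-103) = ((39 - 48) + 54) + 0*(-103) = (-9 + 54) + 0 = 45 + 0 = 45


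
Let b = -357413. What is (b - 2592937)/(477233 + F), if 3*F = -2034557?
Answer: 4425525/301429 ≈ 14.682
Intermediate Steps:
F = -2034557/3 (F = (⅓)*(-2034557) = -2034557/3 ≈ -6.7819e+5)
(b - 2592937)/(477233 + F) = (-357413 - 2592937)/(477233 - 2034557/3) = -2950350/(-602858/3) = -2950350*(-3/602858) = 4425525/301429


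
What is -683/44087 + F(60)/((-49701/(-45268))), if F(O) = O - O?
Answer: -683/44087 ≈ -0.015492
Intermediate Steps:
F(O) = 0
-683/44087 + F(60)/((-49701/(-45268))) = -683/44087 + 0/((-49701/(-45268))) = -683*1/44087 + 0/((-49701*(-1/45268))) = -683/44087 + 0/(49701/45268) = -683/44087 + 0*(45268/49701) = -683/44087 + 0 = -683/44087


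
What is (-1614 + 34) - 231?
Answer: -1811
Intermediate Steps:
(-1614 + 34) - 231 = -1580 - 231 = -1811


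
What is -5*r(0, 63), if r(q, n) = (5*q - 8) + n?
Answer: -275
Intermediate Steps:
r(q, n) = -8 + n + 5*q (r(q, n) = (-8 + 5*q) + n = -8 + n + 5*q)
-5*r(0, 63) = -5*(-8 + 63 + 5*0) = -5*(-8 + 63 + 0) = -5*55 = -275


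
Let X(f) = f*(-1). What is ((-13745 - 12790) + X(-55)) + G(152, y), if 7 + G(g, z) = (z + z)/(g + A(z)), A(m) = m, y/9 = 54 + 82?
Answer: -2277729/86 ≈ -26485.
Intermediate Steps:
X(f) = -f
y = 1224 (y = 9*(54 + 82) = 9*136 = 1224)
G(g, z) = -7 + 2*z/(g + z) (G(g, z) = -7 + (z + z)/(g + z) = -7 + (2*z)/(g + z) = -7 + 2*z/(g + z))
((-13745 - 12790) + X(-55)) + G(152, y) = ((-13745 - 12790) - 1*(-55)) + (-7*152 - 5*1224)/(152 + 1224) = (-26535 + 55) + (-1064 - 6120)/1376 = -26480 + (1/1376)*(-7184) = -26480 - 449/86 = -2277729/86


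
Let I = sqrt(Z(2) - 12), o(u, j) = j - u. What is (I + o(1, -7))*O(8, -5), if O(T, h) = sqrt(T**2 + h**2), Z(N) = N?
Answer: sqrt(89)*(-8 + I*sqrt(10)) ≈ -75.472 + 29.833*I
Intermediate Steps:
I = I*sqrt(10) (I = sqrt(2 - 12) = sqrt(-10) = I*sqrt(10) ≈ 3.1623*I)
(I + o(1, -7))*O(8, -5) = (I*sqrt(10) + (-7 - 1*1))*sqrt(8**2 + (-5)**2) = (I*sqrt(10) + (-7 - 1))*sqrt(64 + 25) = (I*sqrt(10) - 8)*sqrt(89) = (-8 + I*sqrt(10))*sqrt(89) = sqrt(89)*(-8 + I*sqrt(10))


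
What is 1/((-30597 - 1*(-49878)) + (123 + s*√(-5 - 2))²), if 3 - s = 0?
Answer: -I/(-34347*I + 738*√7) ≈ 2.9021e-5 - 1.6498e-6*I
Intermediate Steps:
s = 3 (s = 3 - 1*0 = 3 + 0 = 3)
1/((-30597 - 1*(-49878)) + (123 + s*√(-5 - 2))²) = 1/((-30597 - 1*(-49878)) + (123 + 3*√(-5 - 2))²) = 1/((-30597 + 49878) + (123 + 3*√(-7))²) = 1/(19281 + (123 + 3*(I*√7))²) = 1/(19281 + (123 + 3*I*√7)²)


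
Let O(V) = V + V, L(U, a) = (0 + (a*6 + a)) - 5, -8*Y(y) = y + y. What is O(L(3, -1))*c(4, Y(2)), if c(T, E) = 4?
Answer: -96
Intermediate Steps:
Y(y) = -y/4 (Y(y) = -(y + y)/8 = -y/4)
L(U, a) = -5 + 7*a (L(U, a) = (0 + (6*a + a)) - 5 = (0 + 7*a) - 5 = 7*a - 5 = -5 + 7*a)
O(V) = 2*V
O(L(3, -1))*c(4, Y(2)) = (2*(-5 + 7*(-1)))*4 = (2*(-5 - 7))*4 = (2*(-12))*4 = -24*4 = -96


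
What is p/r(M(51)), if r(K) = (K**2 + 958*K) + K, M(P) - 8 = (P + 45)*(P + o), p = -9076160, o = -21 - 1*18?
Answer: -226904/61451 ≈ -3.6924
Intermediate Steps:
o = -39 (o = -21 - 18 = -39)
M(P) = 8 + (-39 + P)*(45 + P) (M(P) = 8 + (P + 45)*(P - 39) = 8 + (45 + P)*(-39 + P) = 8 + (-39 + P)*(45 + P))
r(K) = K**2 + 959*K
p/r(M(51)) = -9076160*1/((959 + (-1747 + 51**2 + 6*51))*(-1747 + 51**2 + 6*51)) = -9076160*1/((959 + (-1747 + 2601 + 306))*(-1747 + 2601 + 306)) = -9076160*1/(1160*(959 + 1160)) = -9076160/(1160*2119) = -9076160/2458040 = -9076160*1/2458040 = -226904/61451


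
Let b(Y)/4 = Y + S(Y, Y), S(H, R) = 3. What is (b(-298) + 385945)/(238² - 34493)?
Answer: 384765/22151 ≈ 17.370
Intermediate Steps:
b(Y) = 12 + 4*Y (b(Y) = 4*(Y + 3) = 4*(3 + Y) = 12 + 4*Y)
(b(-298) + 385945)/(238² - 34493) = ((12 + 4*(-298)) + 385945)/(238² - 34493) = ((12 - 1192) + 385945)/(56644 - 34493) = (-1180 + 385945)/22151 = 384765*(1/22151) = 384765/22151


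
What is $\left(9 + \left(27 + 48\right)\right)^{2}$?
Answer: $7056$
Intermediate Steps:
$\left(9 + \left(27 + 48\right)\right)^{2} = \left(9 + 75\right)^{2} = 84^{2} = 7056$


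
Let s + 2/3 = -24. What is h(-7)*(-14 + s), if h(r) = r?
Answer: 812/3 ≈ 270.67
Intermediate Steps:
s = -74/3 (s = -2/3 - 24 = -74/3 ≈ -24.667)
h(-7)*(-14 + s) = -7*(-14 - 74/3) = -7*(-116/3) = 812/3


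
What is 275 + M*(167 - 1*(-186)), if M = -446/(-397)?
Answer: 266613/397 ≈ 671.57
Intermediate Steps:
M = 446/397 (M = -446*(-1/397) = 446/397 ≈ 1.1234)
275 + M*(167 - 1*(-186)) = 275 + 446*(167 - 1*(-186))/397 = 275 + 446*(167 + 186)/397 = 275 + (446/397)*353 = 275 + 157438/397 = 266613/397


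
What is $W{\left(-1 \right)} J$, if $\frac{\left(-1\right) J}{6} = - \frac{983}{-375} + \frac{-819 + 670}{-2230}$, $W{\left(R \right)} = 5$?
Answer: $- \frac{449593}{5575} \approx -80.645$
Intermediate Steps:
$J = - \frac{449593}{27875}$ ($J = - 6 \left(- \frac{983}{-375} + \frac{-819 + 670}{-2230}\right) = - 6 \left(\left(-983\right) \left(- \frac{1}{375}\right) - - \frac{149}{2230}\right) = - 6 \left(\frac{983}{375} + \frac{149}{2230}\right) = \left(-6\right) \frac{449593}{167250} = - \frac{449593}{27875} \approx -16.129$)
$W{\left(-1 \right)} J = 5 \left(- \frac{449593}{27875}\right) = - \frac{449593}{5575}$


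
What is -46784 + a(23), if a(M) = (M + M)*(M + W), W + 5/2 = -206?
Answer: -55317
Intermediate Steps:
W = -417/2 (W = -5/2 - 206 = -417/2 ≈ -208.50)
a(M) = 2*M*(-417/2 + M) (a(M) = (M + M)*(M - 417/2) = (2*M)*(-417/2 + M) = 2*M*(-417/2 + M))
-46784 + a(23) = -46784 + 23*(-417 + 2*23) = -46784 + 23*(-417 + 46) = -46784 + 23*(-371) = -46784 - 8533 = -55317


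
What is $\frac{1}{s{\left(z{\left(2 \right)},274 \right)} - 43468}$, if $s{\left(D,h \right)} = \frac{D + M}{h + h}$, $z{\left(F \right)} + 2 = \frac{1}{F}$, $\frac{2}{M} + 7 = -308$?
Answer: $- \frac{345240}{15006893269} \approx -2.3005 \cdot 10^{-5}$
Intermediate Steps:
$M = - \frac{2}{315}$ ($M = \frac{2}{-7 - 308} = \frac{2}{-315} = 2 \left(- \frac{1}{315}\right) = - \frac{2}{315} \approx -0.0063492$)
$z{\left(F \right)} = -2 + \frac{1}{F}$
$s{\left(D,h \right)} = \frac{- \frac{2}{315} + D}{2 h}$ ($s{\left(D,h \right)} = \frac{D - \frac{2}{315}}{h + h} = \frac{- \frac{2}{315} + D}{2 h}$)
$\frac{1}{s{\left(z{\left(2 \right)},274 \right)} - 43468} = \frac{1}{\frac{-2 + 315 \left(-2 + \frac{1}{2}\right)}{630 \cdot 274} - 43468} = \frac{1}{\frac{1}{630} \cdot \frac{1}{274} \left(-2 + 315 \left(-2 + \frac{1}{2}\right)\right) - 43468} = \frac{1}{\frac{1}{630} \cdot \frac{1}{274} \left(-2 + 315 \left(- \frac{3}{2}\right)\right) - 43468} = \frac{1}{\frac{1}{630} \cdot \frac{1}{274} \left(-2 - \frac{945}{2}\right) - 43468} = \frac{1}{\frac{1}{630} \cdot \frac{1}{274} \left(- \frac{949}{2}\right) - 43468} = \frac{1}{- \frac{949}{345240} - 43468} = \frac{1}{- \frac{15006893269}{345240}} = - \frac{345240}{15006893269}$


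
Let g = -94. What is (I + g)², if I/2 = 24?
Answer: 2116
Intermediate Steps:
I = 48 (I = 2*24 = 48)
(I + g)² = (48 - 94)² = (-46)² = 2116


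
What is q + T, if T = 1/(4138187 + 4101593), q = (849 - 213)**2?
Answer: 3332958050881/8239780 ≈ 4.0450e+5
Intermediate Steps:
q = 404496 (q = 636**2 = 404496)
T = 1/8239780 ≈ 1.2136e-7
q + T = 404496 + 1/8239780 = 3332958050881/8239780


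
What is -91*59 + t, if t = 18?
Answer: -5351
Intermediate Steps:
-91*59 + t = -91*59 + 18 = -5369 + 18 = -5351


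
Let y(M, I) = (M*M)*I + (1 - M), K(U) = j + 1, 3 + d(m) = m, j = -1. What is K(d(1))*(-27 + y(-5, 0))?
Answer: 0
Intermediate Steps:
d(m) = -3 + m
K(U) = 0 (K(U) = -1 + 1 = 0)
y(M, I) = 1 - M + I*M² (y(M, I) = M²*I + (1 - M) = I*M² + (1 - M) = 1 - M + I*M²)
K(d(1))*(-27 + y(-5, 0)) = 0*(-27 + (1 - 1*(-5) + 0*(-5)²)) = 0*(-27 + (1 + 5 + 0*25)) = 0*(-27 + (1 + 5 + 0)) = 0*(-27 + 6) = 0*(-21) = 0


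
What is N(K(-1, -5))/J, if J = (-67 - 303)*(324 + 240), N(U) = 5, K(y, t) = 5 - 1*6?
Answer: -1/41736 ≈ -2.3960e-5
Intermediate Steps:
K(y, t) = -1 (K(y, t) = 5 - 6 = -1)
J = -208680 (J = -370*564 = -208680)
N(K(-1, -5))/J = 5/(-208680) = 5*(-1/208680) = -1/41736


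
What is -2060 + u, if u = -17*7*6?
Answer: -2774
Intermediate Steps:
u = -714 (u = -119*6 = -714)
-2060 + u = -2060 - 714 = -2774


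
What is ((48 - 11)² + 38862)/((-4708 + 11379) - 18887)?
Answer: -40231/12216 ≈ -3.2933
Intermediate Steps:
((48 - 11)² + 38862)/((-4708 + 11379) - 18887) = (37² + 38862)/(6671 - 18887) = (1369 + 38862)/(-12216) = 40231*(-1/12216) = -40231/12216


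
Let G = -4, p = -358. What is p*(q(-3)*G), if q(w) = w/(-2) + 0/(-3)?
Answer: 2148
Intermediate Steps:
q(w) = -w/2 (q(w) = w*(-½) + 0*(-⅓) = -w/2 + 0 = -w/2)
p*(q(-3)*G) = -358*(-½*(-3))*(-4) = -537*(-4) = -358*(-6) = 2148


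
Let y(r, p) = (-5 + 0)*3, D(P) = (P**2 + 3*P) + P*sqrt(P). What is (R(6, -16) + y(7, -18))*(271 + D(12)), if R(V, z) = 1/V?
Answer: -40139/6 - 356*sqrt(3) ≈ -7306.4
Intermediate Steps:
D(P) = P**2 + P**(3/2) + 3*P (D(P) = (P**2 + 3*P) + P**(3/2) = P**2 + P**(3/2) + 3*P)
y(r, p) = -15 (y(r, p) = -5*3 = -15)
(R(6, -16) + y(7, -18))*(271 + D(12)) = (1/6 - 15)*(271 + (12**2 + 12**(3/2) + 3*12)) = (1/6 - 15)*(271 + (144 + 24*sqrt(3) + 36)) = -89*(271 + (180 + 24*sqrt(3)))/6 = -89*(451 + 24*sqrt(3))/6 = -40139/6 - 356*sqrt(3)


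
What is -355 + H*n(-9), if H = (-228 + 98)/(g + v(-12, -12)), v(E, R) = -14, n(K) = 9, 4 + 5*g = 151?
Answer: -33185/77 ≈ -430.97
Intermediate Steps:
g = 147/5 (g = -4/5 + (1/5)*151 = -4/5 + 151/5 = 147/5 ≈ 29.400)
H = -650/77 (H = (-228 + 98)/(147/5 - 14) = -130/77/5 = -130*5/77 = -650/77 ≈ -8.4416)
-355 + H*n(-9) = -355 - 650/77*9 = -355 - 5850/77 = -33185/77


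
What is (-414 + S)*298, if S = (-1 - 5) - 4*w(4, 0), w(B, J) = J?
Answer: -125160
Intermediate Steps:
S = -6 (S = (-1 - 5) - 4*0 = -6 + 0 = -6)
(-414 + S)*298 = (-414 - 6)*298 = -420*298 = -125160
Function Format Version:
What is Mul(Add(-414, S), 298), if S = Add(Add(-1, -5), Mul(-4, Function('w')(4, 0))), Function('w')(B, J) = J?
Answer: -125160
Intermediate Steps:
S = -6 (S = Add(Add(-1, -5), Mul(-4, 0)) = Add(-6, 0) = -6)
Mul(Add(-414, S), 298) = Mul(Add(-414, -6), 298) = Mul(-420, 298) = -125160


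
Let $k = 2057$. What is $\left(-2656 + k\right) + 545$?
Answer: $-54$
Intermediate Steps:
$\left(-2656 + k\right) + 545 = \left(-2656 + 2057\right) + 545 = -599 + 545 = -54$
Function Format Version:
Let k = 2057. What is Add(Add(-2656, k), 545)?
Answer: -54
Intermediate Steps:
Add(Add(-2656, k), 545) = Add(Add(-2656, 2057), 545) = Add(-599, 545) = -54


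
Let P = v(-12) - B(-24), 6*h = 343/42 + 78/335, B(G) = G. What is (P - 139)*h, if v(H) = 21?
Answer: -793501/6030 ≈ -131.59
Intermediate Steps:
h = 16883/12060 (h = (343/42 + 78/335)/6 = (343*(1/42) + 78*(1/335))/6 = (49/6 + 78/335)/6 = (⅙)*(16883/2010) = 16883/12060 ≈ 1.3999)
P = 45 (P = 21 - 1*(-24) = 21 + 24 = 45)
(P - 139)*h = (45 - 139)*(16883/12060) = -94*16883/12060 = -793501/6030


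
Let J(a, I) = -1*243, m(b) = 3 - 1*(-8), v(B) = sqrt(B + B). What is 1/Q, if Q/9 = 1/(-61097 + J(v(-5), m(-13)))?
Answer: -61340/9 ≈ -6815.6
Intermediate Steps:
v(B) = sqrt(2)*sqrt(B) (v(B) = sqrt(2*B) = sqrt(2)*sqrt(B))
m(b) = 11 (m(b) = 3 + 8 = 11)
J(a, I) = -243
Q = -9/61340 (Q = 9/(-61097 - 243) = 9/(-61340) = 9*(-1/61340) = -9/61340 ≈ -0.00014672)
1/Q = 1/(-9/61340) = -61340/9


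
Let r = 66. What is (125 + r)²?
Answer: 36481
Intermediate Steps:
(125 + r)² = (125 + 66)² = 191² = 36481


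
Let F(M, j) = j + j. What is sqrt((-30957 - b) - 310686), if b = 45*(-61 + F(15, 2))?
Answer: I*sqrt(339078) ≈ 582.3*I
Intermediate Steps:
F(M, j) = 2*j
b = -2565 (b = 45*(-61 + 2*2) = 45*(-61 + 4) = 45*(-57) = -2565)
sqrt((-30957 - b) - 310686) = sqrt((-30957 - 1*(-2565)) - 310686) = sqrt((-30957 + 2565) - 310686) = sqrt(-28392 - 310686) = sqrt(-339078) = I*sqrt(339078)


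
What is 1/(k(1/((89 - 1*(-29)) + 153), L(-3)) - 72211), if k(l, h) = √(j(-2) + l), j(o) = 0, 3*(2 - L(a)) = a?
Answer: -19569181/1413110129190 - √271/1413110129190 ≈ -1.3848e-5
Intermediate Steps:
L(a) = 2 - a/3
k(l, h) = √l (k(l, h) = √(0 + l) = √l)
1/(k(1/((89 - 1*(-29)) + 153), L(-3)) - 72211) = 1/(√(1/((89 - 1*(-29)) + 153)) - 72211) = 1/(√(1/((89 + 29) + 153)) - 72211) = 1/(√(1/(118 + 153)) - 72211) = 1/(√(1/271) - 72211) = 1/(√271/271 - 72211) = 1/(-72211 + √271/271)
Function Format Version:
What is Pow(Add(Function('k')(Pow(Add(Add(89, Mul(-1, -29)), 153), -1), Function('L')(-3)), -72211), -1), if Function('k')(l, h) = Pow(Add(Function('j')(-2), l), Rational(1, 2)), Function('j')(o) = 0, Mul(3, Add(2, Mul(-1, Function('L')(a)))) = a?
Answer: Add(Rational(-19569181, 1413110129190), Mul(Rational(-1, 1413110129190), Pow(271, Rational(1, 2)))) ≈ -1.3848e-5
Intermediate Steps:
Function('L')(a) = Add(2, Mul(Rational(-1, 3), a))
Function('k')(l, h) = Pow(l, Rational(1, 2)) (Function('k')(l, h) = Pow(Add(0, l), Rational(1, 2)) = Pow(l, Rational(1, 2)))
Pow(Add(Function('k')(Pow(Add(Add(89, Mul(-1, -29)), 153), -1), Function('L')(-3)), -72211), -1) = Pow(Add(Pow(Pow(Add(Add(89, Mul(-1, -29)), 153), -1), Rational(1, 2)), -72211), -1) = Pow(Add(Pow(Pow(Add(Add(89, 29), 153), -1), Rational(1, 2)), -72211), -1) = Pow(Add(Pow(Pow(Add(118, 153), -1), Rational(1, 2)), -72211), -1) = Pow(Add(Pow(Pow(271, -1), Rational(1, 2)), -72211), -1) = Pow(Add(Pow(Rational(1, 271), Rational(1, 2)), -72211), -1) = Pow(Add(Mul(Rational(1, 271), Pow(271, Rational(1, 2))), -72211), -1) = Pow(Add(-72211, Mul(Rational(1, 271), Pow(271, Rational(1, 2)))), -1)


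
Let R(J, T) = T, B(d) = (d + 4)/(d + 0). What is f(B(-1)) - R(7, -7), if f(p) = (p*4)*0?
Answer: 7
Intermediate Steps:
B(d) = (4 + d)/d
f(p) = 0 (f(p) = (4*p)*0 = 0)
f(B(-1)) - R(7, -7) = 0 - 1*(-7) = 0 + 7 = 7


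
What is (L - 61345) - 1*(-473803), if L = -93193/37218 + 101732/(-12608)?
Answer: 24192338111279/58655568 ≈ 4.1245e+5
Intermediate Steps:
L = -620154865/58655568 (L = -93193*1/37218 + 101732*(-1/12608) = -93193/37218 - 25433/3152 = -620154865/58655568 ≈ -10.573)
(L - 61345) - 1*(-473803) = (-620154865/58655568 - 61345) - 1*(-473803) = -3598845973825/58655568 + 473803 = 24192338111279/58655568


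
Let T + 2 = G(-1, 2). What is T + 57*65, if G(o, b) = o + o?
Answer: 3701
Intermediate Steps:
G(o, b) = 2*o
T = -4 (T = -2 + 2*(-1) = -2 - 2 = -4)
T + 57*65 = -4 + 57*65 = -4 + 3705 = 3701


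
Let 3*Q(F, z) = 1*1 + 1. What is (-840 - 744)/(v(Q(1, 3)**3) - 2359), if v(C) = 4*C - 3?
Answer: 21384/31871 ≈ 0.67095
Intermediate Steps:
Q(F, z) = 2/3 (Q(F, z) = (1*1 + 1)/3 = (1 + 1)/3 = (1/3)*2 = 2/3)
v(C) = -3 + 4*C
(-840 - 744)/(v(Q(1, 3)**3) - 2359) = (-840 - 744)/((-3 + 4*(2/3)**3) - 2359) = -1584/((-3 + 4*(8/27)) - 2359) = -1584/((-3 + 32/27) - 2359) = -1584/(-49/27 - 2359) = -1584/(-63742/27) = -1584*(-27/63742) = 21384/31871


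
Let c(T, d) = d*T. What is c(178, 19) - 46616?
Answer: -43234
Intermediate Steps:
c(T, d) = T*d
c(178, 19) - 46616 = 178*19 - 46616 = 3382 - 46616 = -43234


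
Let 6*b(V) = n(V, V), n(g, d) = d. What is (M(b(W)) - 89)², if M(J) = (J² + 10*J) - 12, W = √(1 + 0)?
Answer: 12780625/1296 ≈ 9861.6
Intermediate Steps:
W = 1 (W = √1 = 1)
b(V) = V/6
M(J) = -12 + J² + 10*J
(M(b(W)) - 89)² = ((-12 + ((⅙)*1)² + 10*((⅙)*1)) - 89)² = ((-12 + (⅙)² + 10*(⅙)) - 89)² = ((-12 + 1/36 + 5/3) - 89)² = (-371/36 - 89)² = (-3575/36)² = 12780625/1296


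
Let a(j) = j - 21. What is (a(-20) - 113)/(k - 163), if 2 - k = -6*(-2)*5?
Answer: 154/221 ≈ 0.69683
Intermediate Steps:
a(j) = -21 + j
k = -58 (k = 2 - (-6*(-2))*5 = 2 - 12*5 = 2 - 1*60 = 2 - 60 = -58)
(a(-20) - 113)/(k - 163) = ((-21 - 20) - 113)/(-58 - 163) = (-41 - 113)/(-221) = -154*(-1/221) = 154/221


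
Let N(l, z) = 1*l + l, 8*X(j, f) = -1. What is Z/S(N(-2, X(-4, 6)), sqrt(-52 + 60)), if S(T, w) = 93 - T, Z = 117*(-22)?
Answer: -2574/97 ≈ -26.536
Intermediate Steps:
X(j, f) = -1/8 (X(j, f) = (1/8)*(-1) = -1/8)
N(l, z) = 2*l (N(l, z) = l + l = 2*l)
Z = -2574
Z/S(N(-2, X(-4, 6)), sqrt(-52 + 60)) = -2574/(93 - 2*(-2)) = -2574/(93 - 1*(-4)) = -2574/(93 + 4) = -2574/97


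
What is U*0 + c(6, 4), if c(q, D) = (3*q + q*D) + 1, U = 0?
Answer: 43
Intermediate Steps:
c(q, D) = 1 + 3*q + D*q (c(q, D) = (3*q + D*q) + 1 = 1 + 3*q + D*q)
U*0 + c(6, 4) = 0*0 + (1 + 3*6 + 4*6) = 0 + (1 + 18 + 24) = 0 + 43 = 43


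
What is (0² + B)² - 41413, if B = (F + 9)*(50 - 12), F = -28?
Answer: 479871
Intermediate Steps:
B = -722 (B = (-28 + 9)*(50 - 12) = -19*38 = -722)
(0² + B)² - 41413 = (0² - 722)² - 41413 = (0 - 722)² - 41413 = (-722)² - 41413 = 521284 - 41413 = 479871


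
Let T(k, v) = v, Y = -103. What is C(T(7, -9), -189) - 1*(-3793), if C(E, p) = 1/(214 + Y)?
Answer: 421024/111 ≈ 3793.0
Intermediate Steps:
C(E, p) = 1/111 (C(E, p) = 1/(214 - 103) = 1/111)
C(T(7, -9), -189) - 1*(-3793) = 1/111 - 1*(-3793) = 1/111 + 3793 = 421024/111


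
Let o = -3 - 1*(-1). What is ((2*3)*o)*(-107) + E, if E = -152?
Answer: 1132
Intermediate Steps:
o = -2 (o = -3 + 1 = -2)
((2*3)*o)*(-107) + E = ((2*3)*(-2))*(-107) - 152 = (6*(-2))*(-107) - 152 = -12*(-107) - 152 = 1284 - 152 = 1132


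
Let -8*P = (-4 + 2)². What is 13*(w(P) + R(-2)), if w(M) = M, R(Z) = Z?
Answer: -65/2 ≈ -32.500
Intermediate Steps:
P = -½ (P = -(-4 + 2)²/8 = -⅛*(-2)² = -⅛*4 = -½ ≈ -0.50000)
13*(w(P) + R(-2)) = 13*(-½ - 2) = 13*(-5/2) = -65/2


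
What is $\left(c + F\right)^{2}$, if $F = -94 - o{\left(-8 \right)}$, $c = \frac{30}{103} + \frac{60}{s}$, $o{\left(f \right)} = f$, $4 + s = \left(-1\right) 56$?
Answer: $\frac{79762761}{10609} \approx 7518.4$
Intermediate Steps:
$s = -60$ ($s = -4 - 56 = -60$)
$c = - \frac{73}{103}$ ($c = \frac{30}{103} + \frac{60}{-60} = 30 \cdot \frac{1}{103} + 60 \left(- \frac{1}{60}\right) = \frac{30}{103} - 1 = - \frac{73}{103} \approx -0.70874$)
$F = -86$ ($F = -94 - -8 = -94 + 8 = -86$)
$\left(c + F\right)^{2} = \left(- \frac{73}{103} - 86\right)^{2} = \left(- \frac{8931}{103}\right)^{2} = \frac{79762761}{10609}$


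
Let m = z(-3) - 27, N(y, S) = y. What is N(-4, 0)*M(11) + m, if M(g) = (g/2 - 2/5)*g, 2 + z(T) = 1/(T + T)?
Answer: -7607/30 ≈ -253.57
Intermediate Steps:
z(T) = -2 + 1/(2*T) (z(T) = -2 + 1/(T + T) = -2 + 1/(2*T))
m = -175/6 (m = (-2 + (½)/(-3)) - 27 = (-2 + (½)*(-⅓)) - 27 = (-2 - ⅙) - 27 = -13/6 - 27 = -175/6 ≈ -29.167)
M(g) = g*(-⅖ + g/2) (M(g) = (g*(½) - 2*⅕)*g = (g/2 - ⅖)*g = (-⅖ + g/2)*g = g*(-⅖ + g/2))
N(-4, 0)*M(11) + m = -2*11*(-4 + 5*11)/5 - 175/6 = -2*11*(-4 + 55)/5 - 175/6 = -2*11*51/5 - 175/6 = -4*561/10 - 175/6 = -1122/5 - 175/6 = -7607/30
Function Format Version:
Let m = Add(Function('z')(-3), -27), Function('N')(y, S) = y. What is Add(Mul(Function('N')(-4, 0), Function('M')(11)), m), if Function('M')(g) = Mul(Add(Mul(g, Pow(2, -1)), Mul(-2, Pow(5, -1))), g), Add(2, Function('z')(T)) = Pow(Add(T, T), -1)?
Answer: Rational(-7607, 30) ≈ -253.57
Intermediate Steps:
Function('z')(T) = Add(-2, Mul(Rational(1, 2), Pow(T, -1))) (Function('z')(T) = Add(-2, Pow(Add(T, T), -1)) = Add(-2, Pow(Mul(2, T), -1)) = Add(-2, Mul(Rational(1, 2), Pow(T, -1))))
m = Rational(-175, 6) (m = Add(Add(-2, Mul(Rational(1, 2), Pow(-3, -1))), -27) = Add(Add(-2, Mul(Rational(1, 2), Rational(-1, 3))), -27) = Add(Add(-2, Rational(-1, 6)), -27) = Add(Rational(-13, 6), -27) = Rational(-175, 6) ≈ -29.167)
Function('M')(g) = Mul(g, Add(Rational(-2, 5), Mul(Rational(1, 2), g))) (Function('M')(g) = Mul(Add(Mul(g, Rational(1, 2)), Mul(-2, Rational(1, 5))), g) = Mul(Add(Mul(Rational(1, 2), g), Rational(-2, 5)), g) = Mul(Add(Rational(-2, 5), Mul(Rational(1, 2), g)), g) = Mul(g, Add(Rational(-2, 5), Mul(Rational(1, 2), g))))
Add(Mul(Function('N')(-4, 0), Function('M')(11)), m) = Add(Mul(-4, Mul(Rational(1, 10), 11, Add(-4, Mul(5, 11)))), Rational(-175, 6)) = Add(Mul(-4, Mul(Rational(1, 10), 11, Add(-4, 55))), Rational(-175, 6)) = Add(Mul(-4, Mul(Rational(1, 10), 11, 51)), Rational(-175, 6)) = Add(Mul(-4, Rational(561, 10)), Rational(-175, 6)) = Add(Rational(-1122, 5), Rational(-175, 6)) = Rational(-7607, 30)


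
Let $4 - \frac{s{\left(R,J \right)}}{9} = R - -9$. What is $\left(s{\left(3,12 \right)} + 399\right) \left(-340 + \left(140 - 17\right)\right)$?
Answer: $-70959$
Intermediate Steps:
$s{\left(R,J \right)} = -45 - 9 R$ ($s{\left(R,J \right)} = 36 - 9 \left(R - -9\right) = 36 - 9 \left(R + 9\right) = 36 - 9 \left(9 + R\right) = 36 - \left(81 + 9 R\right) = -45 - 9 R$)
$\left(s{\left(3,12 \right)} + 399\right) \left(-340 + \left(140 - 17\right)\right) = \left(\left(-45 - 27\right) + 399\right) \left(-340 + \left(140 - 17\right)\right) = \left(\left(-45 - 27\right) + 399\right) \left(-340 + 123\right) = \left(-72 + 399\right) \left(-217\right) = 327 \left(-217\right) = -70959$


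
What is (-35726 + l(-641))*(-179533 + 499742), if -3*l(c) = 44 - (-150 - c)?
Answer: -11392075593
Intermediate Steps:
l(c) = -194/3 - c/3 (l(c) = -(44 - (-150 - c))/3 = -(44 + (150 + c))/3 = -(194 + c)/3 = -194/3 - c/3)
(-35726 + l(-641))*(-179533 + 499742) = (-35726 + (-194/3 - ⅓*(-641)))*(-179533 + 499742) = (-35726 + (-194/3 + 641/3))*320209 = (-35726 + 149)*320209 = -35577*320209 = -11392075593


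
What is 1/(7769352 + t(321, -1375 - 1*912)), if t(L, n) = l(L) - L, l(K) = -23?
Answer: 1/7769008 ≈ 1.2872e-7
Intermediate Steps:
t(L, n) = -23 - L
1/(7769352 + t(321, -1375 - 1*912)) = 1/(7769352 + (-23 - 1*321)) = 1/(7769352 + (-23 - 321)) = 1/(7769352 - 344) = 1/7769008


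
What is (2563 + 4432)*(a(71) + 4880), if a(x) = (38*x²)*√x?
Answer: 34135600 + 1339948210*√71 ≈ 1.1325e+10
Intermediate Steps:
a(x) = 38*x^(5/2)
(2563 + 4432)*(a(71) + 4880) = (2563 + 4432)*(38*71^(5/2) + 4880) = 6995*(38*(5041*√71) + 4880) = 6995*(191558*√71 + 4880) = 6995*(4880 + 191558*√71) = 34135600 + 1339948210*√71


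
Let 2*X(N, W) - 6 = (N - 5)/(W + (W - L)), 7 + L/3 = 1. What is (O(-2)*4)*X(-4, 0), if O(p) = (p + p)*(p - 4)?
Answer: 264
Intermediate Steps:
L = -18 (L = -21 + 3*1 = -21 + 3 = -18)
O(p) = 2*p*(-4 + p) (O(p) = (2*p)*(-4 + p) = 2*p*(-4 + p))
X(N, W) = 3 + (-5 + N)/(2*(18 + 2*W)) (X(N, W) = 3 + ((N - 5)/(W + (W - 1*(-18))))/2 = 3 + ((-5 + N)/(W + (W + 18)))/2 = 3 + ((-5 + N)/(W + (18 + W)))/2 = 3 + ((-5 + N)/(18 + 2*W))/2 = 3 + (-5 + N)/(2*(18 + 2*W)))
(O(-2)*4)*X(-4, 0) = ((2*(-2)*(-4 - 2))*4)*((103 - 4 + 12*0)/(4*(9 + 0))) = ((2*(-2)*(-6))*4)*((1/4)*(103 - 4 + 0)/9) = (24*4)*((1/4)*(1/9)*99) = 96*(11/4) = 264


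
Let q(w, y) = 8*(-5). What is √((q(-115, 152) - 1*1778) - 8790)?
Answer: 4*I*√663 ≈ 103.0*I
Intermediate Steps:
q(w, y) = -40
√((q(-115, 152) - 1*1778) - 8790) = √((-40 - 1*1778) - 8790) = √((-40 - 1778) - 8790) = √(-1818 - 8790) = √(-10608) = 4*I*√663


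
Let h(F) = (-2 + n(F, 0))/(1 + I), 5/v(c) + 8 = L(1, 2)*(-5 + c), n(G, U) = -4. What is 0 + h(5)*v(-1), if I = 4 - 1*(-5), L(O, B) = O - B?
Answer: 3/2 ≈ 1.5000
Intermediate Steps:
v(c) = 5/(-3 - c) (v(c) = 5/(-8 + (1 - 1*2)*(-5 + c)) = 5/(-8 + (1 - 2)*(-5 + c)) = 5/(-8 - (-5 + c)) = 5/(-8 + (5 - c)) = 5/(-3 - c))
I = 9 (I = 4 + 5 = 9)
h(F) = -⅗ (h(F) = (-2 - 4)/(1 + 9) = -6/10 = -6*⅒ = -⅗)
0 + h(5)*v(-1) = 0 - (-3)/(3 - 1) = 0 - (-3)/2 = 0 - ⅗*(-5/2) = 0 + 3/2 = 3/2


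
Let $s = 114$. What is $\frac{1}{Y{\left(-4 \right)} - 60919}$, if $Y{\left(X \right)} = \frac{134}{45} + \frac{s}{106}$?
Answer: $- \frac{2385}{145282148} \approx -1.6416 \cdot 10^{-5}$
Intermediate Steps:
$Y{\left(X \right)} = \frac{9667}{2385}$ ($Y{\left(X \right)} = \frac{134}{45} + \frac{114}{106} = 134 \cdot \frac{1}{45} + 114 \cdot \frac{1}{106} = \frac{134}{45} + \frac{57}{53} = \frac{9667}{2385}$)
$\frac{1}{Y{\left(-4 \right)} - 60919} = \frac{1}{\frac{9667}{2385} - 60919} = \frac{1}{- \frac{145282148}{2385}} = - \frac{2385}{145282148}$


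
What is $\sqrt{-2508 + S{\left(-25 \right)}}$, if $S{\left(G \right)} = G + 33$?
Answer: $50 i \approx 50.0 i$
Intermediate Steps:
$S{\left(G \right)} = 33 + G$
$\sqrt{-2508 + S{\left(-25 \right)}} = \sqrt{-2508 + \left(33 - 25\right)} = \sqrt{-2508 + 8} = \sqrt{-2500} = 50 i$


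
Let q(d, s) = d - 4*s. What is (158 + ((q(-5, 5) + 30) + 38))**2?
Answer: 40401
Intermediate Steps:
(158 + ((q(-5, 5) + 30) + 38))**2 = (158 + (((-5 - 4*5) + 30) + 38))**2 = (158 + (((-5 - 20) + 30) + 38))**2 = (158 + ((-25 + 30) + 38))**2 = (158 + (5 + 38))**2 = (158 + 43)**2 = 201**2 = 40401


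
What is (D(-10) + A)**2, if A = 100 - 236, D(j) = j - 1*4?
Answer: 22500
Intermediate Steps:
D(j) = -4 + j (D(j) = j - 4 = -4 + j)
A = -136
(D(-10) + A)**2 = ((-4 - 10) - 136)**2 = (-14 - 136)**2 = (-150)**2 = 22500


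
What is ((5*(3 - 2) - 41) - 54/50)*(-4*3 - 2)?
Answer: 12978/25 ≈ 519.12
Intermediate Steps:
((5*(3 - 2) - 41) - 54/50)*(-4*3 - 2) = ((5*1 - 41) - 54*1/50)*(-12 - 2) = ((5 - 41) - 27/25)*(-14) = (-36 - 27/25)*(-14) = -927/25*(-14) = 12978/25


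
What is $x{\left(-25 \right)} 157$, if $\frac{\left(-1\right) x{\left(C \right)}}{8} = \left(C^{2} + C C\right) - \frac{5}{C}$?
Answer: $- \frac{7851256}{5} \approx -1.5703 \cdot 10^{6}$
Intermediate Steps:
$x{\left(C \right)} = - 16 C^{2} + \frac{40}{C}$ ($x{\left(C \right)} = - 8 \left(\left(C^{2} + C C\right) - \frac{5}{C}\right) = - 8 \left(\left(C^{2} + C^{2}\right) - \frac{5}{C}\right) = - 8 \left(2 C^{2} - \frac{5}{C}\right) = - 8 \left(- \frac{5}{C} + 2 C^{2}\right) = - 16 C^{2} + \frac{40}{C}$)
$x{\left(-25 \right)} 157 = \frac{8 \left(5 - 2 \left(-25\right)^{3}\right)}{-25} \cdot 157 = 8 \left(- \frac{1}{25}\right) \left(5 - -31250\right) 157 = 8 \left(- \frac{1}{25}\right) \left(5 + 31250\right) 157 = 8 \left(- \frac{1}{25}\right) 31255 \cdot 157 = \left(- \frac{50008}{5}\right) 157 = - \frac{7851256}{5}$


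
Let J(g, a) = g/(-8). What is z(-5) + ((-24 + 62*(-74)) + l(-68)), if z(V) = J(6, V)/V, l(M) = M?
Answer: -93597/20 ≈ -4679.9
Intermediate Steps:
J(g, a) = -g/8 (J(g, a) = g*(-⅛) = -g/8)
z(V) = -3/(4*V) (z(V) = (-⅛*6)/V = -3/(4*V))
z(-5) + ((-24 + 62*(-74)) + l(-68)) = -¾/(-5) + ((-24 + 62*(-74)) - 68) = -¾*(-⅕) + ((-24 - 4588) - 68) = 3/20 + (-4612 - 68) = 3/20 - 4680 = -93597/20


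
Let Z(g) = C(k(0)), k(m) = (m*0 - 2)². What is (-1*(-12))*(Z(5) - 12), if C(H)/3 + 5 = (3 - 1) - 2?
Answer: -324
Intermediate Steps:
k(m) = 4 (k(m) = (0 - 2)² = (-2)² = 4)
C(H) = -15 (C(H) = -15 + 3*((3 - 1) - 2) = -15 + 3*(2 - 2) = -15 + 3*0 = -15 + 0 = -15)
Z(g) = -15
(-1*(-12))*(Z(5) - 12) = (-1*(-12))*(-15 - 12) = 12*(-27) = -324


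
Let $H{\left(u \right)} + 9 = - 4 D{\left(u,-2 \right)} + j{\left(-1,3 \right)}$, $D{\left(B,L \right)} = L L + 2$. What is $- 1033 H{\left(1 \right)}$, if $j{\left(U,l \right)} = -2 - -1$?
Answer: $35122$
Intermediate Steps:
$D{\left(B,L \right)} = 2 + L^{2}$ ($D{\left(B,L \right)} = L^{2} + 2 = 2 + L^{2}$)
$j{\left(U,l \right)} = -1$ ($j{\left(U,l \right)} = -2 + 1 = -1$)
$H{\left(u \right)} = -34$ ($H{\left(u \right)} = -9 - \left(1 + 4 \left(2 + \left(-2\right)^{2}\right)\right) = -9 - \left(1 + 4 \left(2 + 4\right)\right) = -9 - 25 = -34$)
$- 1033 H{\left(1 \right)} = \left(-1033\right) \left(-34\right) = 35122$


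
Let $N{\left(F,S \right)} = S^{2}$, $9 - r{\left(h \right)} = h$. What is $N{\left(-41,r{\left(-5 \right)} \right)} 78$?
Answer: $15288$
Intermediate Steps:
$r{\left(h \right)} = 9 - h$
$N{\left(-41,r{\left(-5 \right)} \right)} 78 = \left(9 - -5\right)^{2} \cdot 78 = \left(9 + 5\right)^{2} \cdot 78 = 14^{2} \cdot 78 = 196 \cdot 78 = 15288$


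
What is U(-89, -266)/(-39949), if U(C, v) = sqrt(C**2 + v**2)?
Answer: -sqrt(78677)/39949 ≈ -0.0070213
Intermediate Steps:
U(-89, -266)/(-39949) = sqrt((-89)**2 + (-266)**2)/(-39949) = sqrt(7921 + 70756)*(-1/39949) = sqrt(78677)*(-1/39949) = -sqrt(78677)/39949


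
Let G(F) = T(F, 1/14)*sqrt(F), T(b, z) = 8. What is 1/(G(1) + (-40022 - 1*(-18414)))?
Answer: -1/21600 ≈ -4.6296e-5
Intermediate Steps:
G(F) = 8*sqrt(F)
1/(G(1) + (-40022 - 1*(-18414))) = 1/(8*sqrt(1) + (-40022 - 1*(-18414))) = 1/(8*1 + (-40022 + 18414)) = 1/(8 - 21608) = 1/(-21600) = -1/21600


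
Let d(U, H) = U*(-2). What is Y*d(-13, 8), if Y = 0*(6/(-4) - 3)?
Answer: 0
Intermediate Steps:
d(U, H) = -2*U
Y = 0 (Y = 0*(6*(-¼) - 3) = 0*(-3/2 - 3) = 0*(-9/2) = 0)
Y*d(-13, 8) = 0*(-2*(-13)) = 0*26 = 0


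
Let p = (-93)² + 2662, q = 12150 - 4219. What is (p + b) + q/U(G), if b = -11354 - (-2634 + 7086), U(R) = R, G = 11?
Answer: -3774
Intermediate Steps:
q = 7931
b = -15806 (b = -11354 - 1*4452 = -11354 - 4452 = -15806)
p = 11311 (p = 8649 + 2662 = 11311)
(p + b) + q/U(G) = (11311 - 15806) + 7931/11 = -4495 + 7931*(1/11) = -4495 + 721 = -3774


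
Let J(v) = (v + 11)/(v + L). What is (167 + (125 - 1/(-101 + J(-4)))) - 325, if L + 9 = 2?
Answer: -36883/1118 ≈ -32.990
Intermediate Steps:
L = -7 (L = -9 + 2 = -7)
J(v) = (11 + v)/(-7 + v) (J(v) = (v + 11)/(v - 7) = (11 + v)/(-7 + v))
(167 + (125 - 1/(-101 + J(-4)))) - 325 = (167 + (125 - 1/(-101 + (11 - 4)/(-7 - 4)))) - 325 = (167 + (125 - 1/(-101 + 7/(-11)))) - 325 = (167 + (125 - 1/(-101 - 1/11*7))) - 325 = (167 + (125 - 1/(-101 - 7/11))) - 325 = (167 + (125 - 1/(-1118/11))) - 325 = (167 + (125 - 1*(-11/1118))) - 325 = (167 + (125 + 11/1118)) - 325 = (167 + 139761/1118) - 325 = 326467/1118 - 325 = -36883/1118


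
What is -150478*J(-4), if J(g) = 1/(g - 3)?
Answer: 150478/7 ≈ 21497.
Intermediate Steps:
J(g) = 1/(-3 + g)
-150478*J(-4) = -150478/(-3 - 4) = -150478/(-7) = -150478*(-⅐) = 150478/7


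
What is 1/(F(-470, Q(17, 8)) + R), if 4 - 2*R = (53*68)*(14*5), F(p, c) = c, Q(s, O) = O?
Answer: -1/126130 ≈ -7.9283e-6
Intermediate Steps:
R = -126138 (R = 2 - 53*68*14*5/2 = 2 - 1802*70 = 2 - ½*252280 = 2 - 126140 = -126138)
1/(F(-470, Q(17, 8)) + R) = 1/(8 - 126138) = 1/(-126130) = -1/126130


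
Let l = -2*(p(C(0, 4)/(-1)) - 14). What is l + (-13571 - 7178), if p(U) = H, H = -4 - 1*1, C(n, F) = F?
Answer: -20711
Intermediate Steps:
H = -5 (H = -4 - 1 = -5)
p(U) = -5
l = 38 (l = -2*(-5 - 14) = -2*(-19) = 38)
l + (-13571 - 7178) = 38 + (-13571 - 7178) = 38 - 20749 = -20711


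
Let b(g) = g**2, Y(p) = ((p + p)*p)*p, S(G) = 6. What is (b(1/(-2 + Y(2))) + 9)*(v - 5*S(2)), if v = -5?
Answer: -8825/28 ≈ -315.18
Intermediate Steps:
Y(p) = 2*p**3 (Y(p) = ((2*p)*p)*p = (2*p**2)*p = 2*p**3)
(b(1/(-2 + Y(2))) + 9)*(v - 5*S(2)) = ((1/(-2 + 2*2**3))**2 + 9)*(-5 - 5*6) = ((1/(-2 + 2*8))**2 + 9)*(-5 - 30) = ((1/(-2 + 16))**2 + 9)*(-35) = ((1/14)**2 + 9)*(-35) = (1/196 + 9)*(-35) = (1765/196)*(-35) = -8825/28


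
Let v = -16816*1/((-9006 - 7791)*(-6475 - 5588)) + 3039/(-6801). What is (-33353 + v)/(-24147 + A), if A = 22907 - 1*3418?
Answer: 7660362074258788/1069813462392873 ≈ 7.1605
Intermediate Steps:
A = 19489 (A = 22907 - 3418 = 19489)
v = -205294421615/459344552337 (v = -16816/((-12063*(-16797))) + 3039*(-1/6801) = -16816/202622211 - 1013/2267 = -205294421615/459344552337 ≈ -0.44693)
(-33353 + v)/(-24147 + A) = (-33353 - 205294421615/459344552337)/(-24147 + 19489) = -15320724148517576/459344552337/(-4658) = -15320724148517576/459344552337*(-1/4658) = 7660362074258788/1069813462392873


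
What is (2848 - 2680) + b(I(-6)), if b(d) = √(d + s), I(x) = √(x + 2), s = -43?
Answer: 168 + √(-43 + 2*I) ≈ 168.15 + 6.5592*I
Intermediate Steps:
I(x) = √(2 + x)
b(d) = √(-43 + d) (b(d) = √(d - 43) = √(-43 + d))
(2848 - 2680) + b(I(-6)) = (2848 - 2680) + √(-43 + √(2 - 6)) = 168 + √(-43 + √(-4)) = 168 + √(-43 + 2*I)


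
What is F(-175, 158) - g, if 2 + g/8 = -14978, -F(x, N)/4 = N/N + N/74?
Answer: 4433616/37 ≈ 1.1983e+5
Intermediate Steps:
F(x, N) = -4 - 2*N/37 (F(x, N) = -4*(N/N + N/74) = -4*(1 + N*(1/74)) = -4*(1 + N/74) = -4 - 2*N/37)
g = -119840 (g = -16 + 8*(-14978) = -16 - 119824 = -119840)
F(-175, 158) - g = (-4 - 2/37*158) - 1*(-119840) = (-4 - 316/37) + 119840 = -464/37 + 119840 = 4433616/37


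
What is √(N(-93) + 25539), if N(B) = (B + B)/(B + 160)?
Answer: 3*√12736901/67 ≈ 159.80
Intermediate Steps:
N(B) = 2*B/(160 + B) (N(B) = (2*B)/(160 + B) = 2*B/(160 + B))
√(N(-93) + 25539) = √(2*(-93)/(160 - 93) + 25539) = √(2*(-93)/67 + 25539) = √(2*(-93)*(1/67) + 25539) = √(-186/67 + 25539) = √(1710927/67) = 3*√12736901/67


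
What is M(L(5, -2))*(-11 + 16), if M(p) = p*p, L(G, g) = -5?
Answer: 125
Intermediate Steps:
M(p) = p²
M(L(5, -2))*(-11 + 16) = (-5)²*(-11 + 16) = 25*5 = 125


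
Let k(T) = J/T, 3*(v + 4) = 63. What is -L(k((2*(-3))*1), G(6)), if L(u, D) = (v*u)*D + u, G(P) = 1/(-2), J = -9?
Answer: 45/4 ≈ 11.250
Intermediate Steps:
v = 17 (v = -4 + (⅓)*63 = -4 + 21 = 17)
G(P) = -½
k(T) = -9/T
L(u, D) = u + 17*D*u (L(u, D) = (17*u)*D + u = 17*D*u + u = u + 17*D*u)
-L(k((2*(-3))*1), G(6)) = -(-9/((2*(-3))*1))*(1 + 17*(-½)) = -(-9/((-6*1)))*(1 - 17/2) = -(-9/(-6))*(-15)/2 = -(-9*(-⅙))*(-15)/2 = -3*(-15)/(2*2) = -1*(-45/4) = 45/4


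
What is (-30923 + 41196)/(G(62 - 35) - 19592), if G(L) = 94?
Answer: -10273/19498 ≈ -0.52687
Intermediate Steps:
(-30923 + 41196)/(G(62 - 35) - 19592) = (-30923 + 41196)/(94 - 19592) = 10273/(-19498) = 10273*(-1/19498) = -10273/19498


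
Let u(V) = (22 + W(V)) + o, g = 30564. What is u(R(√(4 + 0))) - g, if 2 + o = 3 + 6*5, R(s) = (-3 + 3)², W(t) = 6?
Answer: -30505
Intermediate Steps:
R(s) = 0 (R(s) = 0² = 0)
o = 31 (o = -2 + (3 + 6*5) = -2 + (3 + 30) = -2 + 33 = 31)
u(V) = 59 (u(V) = (22 + 6) + 31 = 28 + 31 = 59)
u(R(√(4 + 0))) - g = 59 - 1*30564 = 59 - 30564 = -30505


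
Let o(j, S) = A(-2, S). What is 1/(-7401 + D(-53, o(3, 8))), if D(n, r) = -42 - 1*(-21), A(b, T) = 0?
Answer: -1/7422 ≈ -0.00013473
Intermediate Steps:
o(j, S) = 0
D(n, r) = -21 (D(n, r) = -42 + 21 = -21)
1/(-7401 + D(-53, o(3, 8))) = 1/(-7401 - 21) = 1/(-7422) = -1/7422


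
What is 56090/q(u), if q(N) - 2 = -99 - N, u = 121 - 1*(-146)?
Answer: -28045/182 ≈ -154.09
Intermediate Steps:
u = 267 (u = 121 + 146 = 267)
q(N) = -97 - N (q(N) = 2 + (-99 - N) = -97 - N)
56090/q(u) = 56090/(-97 - 1*267) = 56090/(-97 - 267) = 56090/(-364) = 56090*(-1/364) = -28045/182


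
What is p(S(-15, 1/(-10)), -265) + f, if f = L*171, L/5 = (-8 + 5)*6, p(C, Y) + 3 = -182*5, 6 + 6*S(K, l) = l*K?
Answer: -16303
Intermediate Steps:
S(K, l) = -1 + K*l/6 (S(K, l) = -1 + (l*K)/6 = -1 + (K*l)/6 = -1 + K*l/6)
p(C, Y) = -913 (p(C, Y) = -3 - 182*5 = -3 - 910 = -913)
L = -90 (L = 5*((-8 + 5)*6) = 5*(-3*6) = 5*(-18) = -90)
f = -15390 (f = -90*171 = -15390)
p(S(-15, 1/(-10)), -265) + f = -913 - 15390 = -16303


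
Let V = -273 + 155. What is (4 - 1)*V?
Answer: -354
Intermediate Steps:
V = -118
(4 - 1)*V = (4 - 1)*(-118) = 3*(-118) = -354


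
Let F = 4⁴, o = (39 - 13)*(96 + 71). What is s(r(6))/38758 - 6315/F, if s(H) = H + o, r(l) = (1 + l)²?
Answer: -121816337/4961024 ≈ -24.555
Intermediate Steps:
o = 4342 (o = 26*167 = 4342)
s(H) = 4342 + H (s(H) = H + 4342 = 4342 + H)
F = 256
s(r(6))/38758 - 6315/F = (4342 + (1 + 6)²)/38758 - 6315/256 = (4342 + 7²)*(1/38758) - 6315*1/256 = (4342 + 49)*(1/38758) - 6315/256 = 4391*(1/38758) - 6315/256 = 4391/38758 - 6315/256 = -121816337/4961024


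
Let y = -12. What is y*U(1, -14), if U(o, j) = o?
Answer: -12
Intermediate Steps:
y*U(1, -14) = -12*1 = -12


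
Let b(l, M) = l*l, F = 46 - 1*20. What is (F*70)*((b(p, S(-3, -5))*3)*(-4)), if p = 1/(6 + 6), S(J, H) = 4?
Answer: -455/3 ≈ -151.67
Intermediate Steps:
p = 1/12 ≈ 0.083333
F = 26 (F = 46 - 20 = 26)
b(l, M) = l**2
(F*70)*((b(p, S(-3, -5))*3)*(-4)) = (26*70)*(((1/12)**2*3)*(-4)) = 1820*(((1/144)*3)*(-4)) = 1820*((1/48)*(-4)) = 1820*(-1/12) = -455/3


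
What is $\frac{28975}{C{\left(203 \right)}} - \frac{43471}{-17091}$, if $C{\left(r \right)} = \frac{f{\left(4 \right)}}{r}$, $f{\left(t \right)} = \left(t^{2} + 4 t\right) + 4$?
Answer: $\frac{11169949459}{68364} \approx 1.6339 \cdot 10^{5}$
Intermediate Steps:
$f{\left(t \right)} = 4 + t^{2} + 4 t$
$C{\left(r \right)} = \frac{36}{r}$ ($C{\left(r \right)} = \frac{4 + 4^{2} + 4 \cdot 4}{r} = \frac{4 + 16 + 16}{r} = \frac{36}{r}$)
$\frac{28975}{C{\left(203 \right)}} - \frac{43471}{-17091} = \frac{28975}{36 \cdot \frac{1}{203}} - \frac{43471}{-17091} = \frac{28975}{36 \cdot \frac{1}{203}} - - \frac{43471}{17091} = \frac{28975}{\frac{36}{203}} + \frac{43471}{17091} = 28975 \cdot \frac{203}{36} + \frac{43471}{17091} = \frac{5881925}{36} + \frac{43471}{17091} = \frac{11169949459}{68364}$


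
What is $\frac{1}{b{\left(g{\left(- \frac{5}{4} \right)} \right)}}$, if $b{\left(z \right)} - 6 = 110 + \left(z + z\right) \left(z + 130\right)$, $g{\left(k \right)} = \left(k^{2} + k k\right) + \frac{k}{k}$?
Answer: $\frac{32}{39121} \approx 0.00081798$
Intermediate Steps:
$g{\left(k \right)} = 1 + 2 k^{2}$ ($g{\left(k \right)} = \left(k^{2} + k^{2}\right) + 1 = 2 k^{2} + 1 = 1 + 2 k^{2}$)
$b{\left(z \right)} = 116 + 2 z \left(130 + z\right)$ ($b{\left(z \right)} = 6 + \left(110 + \left(z + z\right) \left(z + 130\right)\right) = 6 + \left(110 + 2 z \left(130 + z\right)\right) = 116 + 2 z \left(130 + z\right)$)
$\frac{1}{b{\left(g{\left(- \frac{5}{4} \right)} \right)}} = \frac{1}{116 + 2 \left(1 + 2 \left(- \frac{5}{4}\right)^{2}\right)^{2} + 260 \left(1 + 2 \left(- \frac{5}{4}\right)^{2}\right)} = \frac{1}{116 + 2 \left(1 + 2 \cdot \frac{25}{16}\right)^{2} + 260 \left(1 + 2 \cdot \frac{25}{16}\right)} = \frac{1}{116 + 2 \left(1 + \frac{25}{8}\right)^{2} + 260 \left(1 + \frac{25}{8}\right)} = \frac{1}{116 + 2 \left(\frac{33}{8}\right)^{2} + 260 \cdot \frac{33}{8}} = \frac{1}{116 + 2 \cdot \frac{1089}{64} + \frac{2145}{2}} = \frac{1}{116 + \frac{1089}{32} + \frac{2145}{2}} = \frac{1}{\frac{39121}{32}} = \frac{32}{39121}$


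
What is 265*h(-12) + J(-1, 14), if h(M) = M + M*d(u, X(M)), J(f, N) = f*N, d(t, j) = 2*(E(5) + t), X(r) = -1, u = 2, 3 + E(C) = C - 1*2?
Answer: -15914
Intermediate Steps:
E(C) = -5 + C (E(C) = -3 + (C - 1*2) = -3 + (C - 2) = -3 + (-2 + C) = -5 + C)
d(t, j) = 2*t (d(t, j) = 2*((-5 + 5) + t) = 2*(0 + t) = 2*t)
J(f, N) = N*f
h(M) = 5*M (h(M) = M + M*(2*2) = M + M*4 = M + 4*M = 5*M)
265*h(-12) + J(-1, 14) = 265*(5*(-12)) + 14*(-1) = 265*(-60) - 14 = -15900 - 14 = -15914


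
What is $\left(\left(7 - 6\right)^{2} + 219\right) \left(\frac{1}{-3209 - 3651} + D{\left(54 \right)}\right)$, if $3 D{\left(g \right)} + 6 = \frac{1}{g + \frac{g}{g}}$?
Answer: $- \frac{451421}{1029} \approx -438.7$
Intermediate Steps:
$D{\left(g \right)} = -2 + \frac{1}{3 \left(1 + g\right)}$ ($D{\left(g \right)} = -2 + \frac{1}{3 \left(g + \frac{g}{g}\right)} = -2 + \frac{1}{3 \left(g + 1\right)} = -2 + \frac{1}{3 \left(1 + g\right)}$)
$\left(\left(7 - 6\right)^{2} + 219\right) \left(\frac{1}{-3209 - 3651} + D{\left(54 \right)}\right) = \left(\left(7 - 6\right)^{2} + 219\right) \left(\frac{1}{-3209 - 3651} + \frac{-5 - 324}{3 \left(1 + 54\right)}\right) = \left(1^{2} + 219\right) \left(\frac{1}{-6860} + \frac{-5 - 324}{3 \cdot 55}\right) = \left(1 + 219\right) \left(- \frac{1}{6860} + \frac{1}{3} \cdot \frac{1}{55} \left(-329\right)\right) = 220 \left(- \frac{1}{6860} - \frac{329}{165}\right) = 220 \left(- \frac{451421}{226380}\right) = - \frac{451421}{1029}$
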